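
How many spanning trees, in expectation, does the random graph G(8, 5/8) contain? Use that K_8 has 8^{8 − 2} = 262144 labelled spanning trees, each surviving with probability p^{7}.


K_8 has 8^{8 − 2} = 262144 labelled spanning trees.
For each such spanning tree H, let X_H = 1 if all 7 edges of H are present in G. Then P[X_H = 1] = p^{7} = (5/8)^{7} = 78125/2097152.
Summing the indicators: E[X] = Σ_H E[X_H] = 262144 · p^{7} = 262144 · 78125/2097152 = 78125/8.
Numerically: E[X] ≈ 9765.62.

E[X] = 262144 · (5/8)^{7} = 78125/8 ≈ 9765.62.


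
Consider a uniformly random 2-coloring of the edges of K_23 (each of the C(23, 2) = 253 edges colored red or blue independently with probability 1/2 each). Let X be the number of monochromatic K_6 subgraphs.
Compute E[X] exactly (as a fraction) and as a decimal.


Let X = Σ_S X_S over the C(23, 6) = 100947 subsets S of size 6, where X_S = 1 if the K_6 on S is monochromatic.
For a fixed S, the K_6 on S has C(6, 2) = 15 edges. P[all 15 edges red] = (1/2)^15, and likewise for blue, so P[monochromatic] = 2·(1/2)^15 = 2^{1 − 15} = 1/16384.
By linearity of expectation: E[X] = C(23, 6) · 2^{1 − 15} = 100947 · 1/16384 = 100947/16384.
Numerically: E[X] ≈ 6.1613.

E[X] = C(23,6)·2^(1−C(6,2)) = 100947/16384 ≈ 6.1613.


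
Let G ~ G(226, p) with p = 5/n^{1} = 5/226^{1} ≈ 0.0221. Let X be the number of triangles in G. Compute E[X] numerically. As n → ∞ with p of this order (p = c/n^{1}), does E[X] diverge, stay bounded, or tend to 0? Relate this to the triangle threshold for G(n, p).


Number of potential triangles: C(226, 3) = 1898400.
Each occurs with probability p³ ≈ (0.0221)³ ≈ 1.08289e-05.
By linearity: E[X] = C(226, 3)·p³ ≈ 1898400 · 1.08289e-05 ≈ 20.558.
Here α = 1, so p = 5/n is exactly at the triangle threshold p ~ 1/n. Asymptotically E[X] → c³/6 = 5³/6 = 125/6 ≈ 20.833, a bounded constant. In this regime the triangle count is asymptotically Poisson(c³/6).

E[X] ≈ 20.558; in regime p = Θ(1/n^{1}) E[X] stays bounded (at the triangle threshold p ~ 1/n).


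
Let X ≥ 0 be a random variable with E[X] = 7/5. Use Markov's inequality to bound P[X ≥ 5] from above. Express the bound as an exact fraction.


μ = E[X] = 7/5, a = 5.
Markov: P[X ≥ 5] ≤ μ/a = (7/5)/5 = 7/25.
Numerically: ≈ 0.28000.
(Since a = 5 > μ = 1.40000, the bound 7/25 is < 1 and informative.)

P[X ≥ 5] ≤ 7/25 ≈ 0.28000.


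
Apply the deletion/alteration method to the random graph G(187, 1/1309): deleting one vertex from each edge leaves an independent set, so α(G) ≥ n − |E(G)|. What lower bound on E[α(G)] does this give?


E[|E(G)|] = C(187, 2)·p = 17391 · (1/1309) = 93/7.
E[α(G)] ≥ n − E[|E(G)|] = 187 − 93/7 = 1216/7.
Numerically: ≈ 173.7143.
(This is only a lower bound; the true E[α(G)] may be larger.)

E[α(G)] ≥ 1216/7 ≈ 173.7143.


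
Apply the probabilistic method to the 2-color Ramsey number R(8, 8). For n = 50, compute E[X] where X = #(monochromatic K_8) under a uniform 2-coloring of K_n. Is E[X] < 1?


E[X] = C(50, 8) · 2^{1 − 28} = 536878650 · 2^{−27} = 536878650/134217728.
As a reduced fraction: E[X] = 268439325/67108864 ≈ 4.000058.
Is E[X] < 1? NO.
Since E[X] ≥ 1, the first-moment bound is inconclusive at n = 50; it does NOT by itself certify R(8, 8) > 50.

E[X] = 268439325/67108864 ≈ 4.000058; E[X] ≥ 1; first-moment method inconclusive here.


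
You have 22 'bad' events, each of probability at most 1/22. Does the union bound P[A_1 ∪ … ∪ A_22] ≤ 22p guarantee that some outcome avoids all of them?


Union bound: P[∪_{i=1}^{22} A_i] ≤ Σ_i P[A_i] ≤ 22·p = 22·(1/22) = 1.
Numerically: 1 ≈ 1.0000000.
Is 1 < 1? NO.
Since the bound 1 is ≥ 1, the union bound is uninformative here; it does NOT by itself certify existence.

22·p = 1 ≈ 1.0000000; existence NOT certified by the union bound.


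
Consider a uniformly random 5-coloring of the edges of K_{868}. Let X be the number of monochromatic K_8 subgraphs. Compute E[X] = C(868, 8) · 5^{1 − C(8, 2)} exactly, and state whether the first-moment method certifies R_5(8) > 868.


E[X] = C(868, 8) · 5^{1 − 28} = 7737261125902834428 · 5^{−27} = 7737261125902834428/7450580596923828125.
As a reduced fraction: E[X] = 7737261125902834428/7450580596923828125 ≈ 1.0384776.
Is E[X] < 1? NO.
Since E[X] ≥ 1, the first-moment bound is inconclusive at n = 868; it does NOT by itself certify R_5(8) > 868.

E[X] = 7737261125902834428/7450580596923828125 ≈ 1.0384776; E[X] ≥ 1; first-moment method inconclusive here.


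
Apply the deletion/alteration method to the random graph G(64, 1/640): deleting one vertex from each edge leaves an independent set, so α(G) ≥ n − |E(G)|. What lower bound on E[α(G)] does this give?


E[|E(G)|] = C(64, 2)·p = 2016 · (1/640) = 63/20.
E[α(G)] ≥ n − E[|E(G)|] = 64 − 63/20 = 1217/20.
Numerically: ≈ 60.850000.
(This is only a lower bound; the true E[α(G)] may be larger.)

E[α(G)] ≥ 1217/20 ≈ 60.850000.


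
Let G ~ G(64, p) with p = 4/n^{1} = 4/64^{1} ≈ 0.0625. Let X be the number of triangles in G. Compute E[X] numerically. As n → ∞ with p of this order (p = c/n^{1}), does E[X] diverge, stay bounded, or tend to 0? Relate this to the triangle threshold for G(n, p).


Number of potential triangles: C(64, 3) = 41664.
Each occurs with probability p³ ≈ (0.0625)³ ≈ 2.441406e-04.
By linearity: E[X] = C(64, 3)·p³ ≈ 41664 · 2.441406e-04 ≈ 10.1719.
Here α = 1, so p = 4/n is exactly at the triangle threshold p ~ 1/n. Asymptotically E[X] → c³/6 = 4³/6 = 32/3 ≈ 10.6667, a bounded constant. In this regime the triangle count is asymptotically Poisson(c³/6).

E[X] ≈ 10.1719; in regime p = Θ(1/n^{1}) E[X] stays bounded (at the triangle threshold p ~ 1/n).


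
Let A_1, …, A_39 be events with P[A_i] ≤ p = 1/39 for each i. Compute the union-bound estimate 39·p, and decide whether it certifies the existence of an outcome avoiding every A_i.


Union bound: P[∪_{i=1}^{39} A_i] ≤ Σ_i P[A_i] ≤ 39·p = 39·(1/39) = 1.
Numerically: 1 ≈ 1.00000.
Is 1 < 1? NO.
Since the bound 1 is ≥ 1, the union bound is uninformative here; it does NOT by itself certify existence.

39·p = 1 ≈ 1.00000; existence NOT certified by the union bound.


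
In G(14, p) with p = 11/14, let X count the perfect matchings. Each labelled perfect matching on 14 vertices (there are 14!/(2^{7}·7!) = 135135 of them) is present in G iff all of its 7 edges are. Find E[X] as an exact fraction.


K_14 has 14!/(2^{7}·7!) = 135135 labelled perfect matchings.
For each such perfect matching H, let X_H = 1 if all 7 edges of H are present in G. Then P[X_H = 1] = p^{7} = (11/14)^{7} = 19487171/105413504.
Summing the indicators: E[X] = Σ_H E[X_H] = 135135 · p^{7} = 135135 · 19487171/105413504 = 376199836155/15059072.
Numerically: E[X] ≈ 2.5e+04.

E[X] = 135135 · (11/14)^{7} = 376199836155/15059072 ≈ 2.5e+04.


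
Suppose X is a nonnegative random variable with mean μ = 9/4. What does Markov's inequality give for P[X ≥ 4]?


μ = E[X] = 9/4, a = 4.
Markov: P[X ≥ 4] ≤ μ/a = (9/4)/4 = 9/16.
Numerically: ≈ 0.562.
(Since a = 4 > μ = 2.250, the bound 9/16 is < 1 and informative.)

P[X ≥ 4] ≤ 9/16 ≈ 0.562.


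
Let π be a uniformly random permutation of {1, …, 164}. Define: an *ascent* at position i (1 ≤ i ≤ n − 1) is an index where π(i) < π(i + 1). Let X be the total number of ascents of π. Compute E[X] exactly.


Write X = Σ X_I over i = 1, …, 163, with X_I the indicator of one ascent.
There are 163 indicators.
For each fixed i, the pair (π(i), π(i+1)) is a uniformly random ordered pair of distinct values from {1, …, 164}; by symmetry P[π(i) < π(i+1)] = 1/2.
By linearity: E[X] = 163 · (1/2) = (164 − 1) · (1/2) = 163/2 ≈ 81.500000.

E[X] = 163/2 = 81.500000.


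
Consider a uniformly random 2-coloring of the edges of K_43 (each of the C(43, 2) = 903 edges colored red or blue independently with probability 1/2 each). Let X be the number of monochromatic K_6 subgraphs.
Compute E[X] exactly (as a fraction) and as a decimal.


Let X = Σ_S X_S over the C(43, 6) = 6096454 subsets S of size 6, where X_S = 1 if the K_6 on S is monochromatic.
For a fixed S, the K_6 on S has C(6, 2) = 15 edges. P[all 15 edges red] = (1/2)^15, and likewise for blue, so P[monochromatic] = 2·(1/2)^15 = 2^{1 − 15} = 1/16384.
By linearity: E[X] = C(43, 6) · 2^{1 − 15} = 6096454 · 1/16384 = 3048227/8192.
Numerically: E[X] ≈ 372.0980.

E[X] = C(43,6)·2^(1−C(6,2)) = 3048227/8192 ≈ 372.0980.


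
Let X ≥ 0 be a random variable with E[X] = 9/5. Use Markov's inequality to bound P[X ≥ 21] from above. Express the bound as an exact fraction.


μ = E[X] = 9/5, a = 21.
Markov: P[X ≥ 21] ≤ μ/a = (9/5)/21 = 3/35.
Numerically: ≈ 0.086.
(Since a = 21 > μ = 1.800, the bound 3/35 is < 1 and informative.)

P[X ≥ 21] ≤ 3/35 ≈ 0.086.


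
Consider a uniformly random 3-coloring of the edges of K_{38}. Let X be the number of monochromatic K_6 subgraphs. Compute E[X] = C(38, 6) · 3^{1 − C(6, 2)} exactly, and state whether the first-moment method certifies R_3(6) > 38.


E[X] = C(38, 6) · 3^{1 − 15} = 2760681 · 3^{−14} = 2760681/4782969.
As a reduced fraction: E[X] = 920227/1594323 ≈ 0.57719.
Is E[X] < 1? YES.
Since E[X] < 1, there exists a 3-coloring of K_{38} with no monochromatic K_6; hence R_3(6) > 38.

E[X] = 920227/1594323 ≈ 0.57719; E[X] < 1, so R_3(6) > 38.


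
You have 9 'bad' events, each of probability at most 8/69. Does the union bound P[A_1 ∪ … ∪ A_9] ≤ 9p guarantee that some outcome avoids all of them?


Union bound: P[∪_{i=1}^{9} A_i] ≤ Σ_i P[A_i] ≤ 9·p = 9·(8/69) = 24/23.
Numerically: 24/23 ≈ 1.04348.
Is 24/23 < 1? NO.
Since the bound 24/23 is ≥ 1, the union bound is uninformative here; it does NOT by itself certify existence.

9·p = 24/23 ≈ 1.04348; existence NOT certified by the union bound.


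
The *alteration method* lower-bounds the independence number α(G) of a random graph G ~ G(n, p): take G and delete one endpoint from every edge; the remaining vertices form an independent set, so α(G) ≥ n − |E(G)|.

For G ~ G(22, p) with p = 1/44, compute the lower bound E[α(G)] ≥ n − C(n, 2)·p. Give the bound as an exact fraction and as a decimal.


E[|E(G)|] = C(22, 2)·p = 231 · (1/44) = 21/4.
E[α(G)] ≥ n − E[|E(G)|] = 22 − 21/4 = 67/4.
Numerically: ≈ 16.75000.
(This is only a lower bound; the true E[α(G)] may be larger.)

E[α(G)] ≥ 67/4 ≈ 16.75000.


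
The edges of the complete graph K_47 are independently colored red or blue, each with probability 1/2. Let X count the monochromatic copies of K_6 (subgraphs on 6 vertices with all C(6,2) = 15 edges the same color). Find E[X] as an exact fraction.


Let X = Σ_S X_S over the C(47, 6) = 10737573 subsets S of size 6, where X_S = 1 if the K_6 on S is monochromatic.
For a fixed S, the K_6 on S has C(6, 2) = 15 edges. P[all 15 edges red] = (1/2)^15, and likewise for blue, so P[monochromatic] = 2·(1/2)^15 = 2^{1 − 15} = 1/16384.
Summing: E[X] = C(47, 6) · 2^{1 − 15} = 10737573 · 1/16384 = 10737573/16384.
Numerically: E[X] ≈ 655.3694.

E[X] = C(47,6)·2^(1−C(6,2)) = 10737573/16384 ≈ 655.3694.


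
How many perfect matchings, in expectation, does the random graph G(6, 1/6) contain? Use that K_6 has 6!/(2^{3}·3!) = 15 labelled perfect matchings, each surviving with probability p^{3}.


K_6 has 6!/(2^{3}·3!) = 15 labelled perfect matchings.
For each such perfect matching H, let X_H = 1 if all 3 edges of H are present in G. Then P[X_H = 1] = p^{3} = (1/6)^{3} = 1/216.
Summing the indicators: E[X] = Σ_H E[X_H] = 15 · p^{3} = 15 · 1/216 = 5/72.
Numerically: E[X] ≈ 0.0694.

E[X] = 15 · (1/6)^{3} = 5/72 ≈ 0.0694.


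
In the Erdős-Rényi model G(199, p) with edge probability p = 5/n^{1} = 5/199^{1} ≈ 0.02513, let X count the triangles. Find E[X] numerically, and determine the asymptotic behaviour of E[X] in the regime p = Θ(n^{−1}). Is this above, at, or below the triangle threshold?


Number of potential triangles: C(199, 3) = 1293699.
Each occurs with probability p³ ≈ (0.02513)³ ≈ 1.586174e-05.
By linearity: E[X] = C(199, 3)·p³ ≈ 1293699 · 1.586174e-05 ≈ 20.5203.
Here α = 1, so p = 5/n is exactly at the triangle threshold p ~ 1/n. Asymptotically E[X] → c³/6 = 5³/6 = 125/6 ≈ 20.8333, a bounded constant. In this regime the triangle count is asymptotically Poisson(c³/6).

E[X] ≈ 20.5203; in regime p = Θ(1/n^{1}) E[X] stays bounded (at the triangle threshold p ~ 1/n).


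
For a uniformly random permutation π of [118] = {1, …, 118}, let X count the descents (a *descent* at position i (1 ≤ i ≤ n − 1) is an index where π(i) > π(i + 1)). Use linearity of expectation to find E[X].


Write X = Σ X_I over i = 1, …, 117, with X_I the indicator of one descent.
There are 117 indicators.
For each fixed i, the pair (π(i), π(i+1)) is a uniformly random ordered pair of distinct values from {1, …, 118}; by symmetry P[π(i) > π(i+1)] = 1/2.
By linearity: E[X] = 117 · (1/2) = (118 − 1) · (1/2) = 117/2 ≈ 58.50000.

E[X] = 117/2 = 58.50000.


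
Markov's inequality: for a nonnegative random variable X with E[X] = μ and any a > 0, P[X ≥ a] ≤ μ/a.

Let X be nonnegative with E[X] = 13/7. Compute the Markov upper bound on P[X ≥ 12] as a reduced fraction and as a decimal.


μ = E[X] = 13/7, a = 12.
Markov: P[X ≥ 12] ≤ μ/a = (13/7)/12 = 13/84.
Numerically: ≈ 0.1548.
(Since a = 12 > μ = 1.8571, the bound 13/84 is < 1 and informative.)

P[X ≥ 12] ≤ 13/84 ≈ 0.1548.


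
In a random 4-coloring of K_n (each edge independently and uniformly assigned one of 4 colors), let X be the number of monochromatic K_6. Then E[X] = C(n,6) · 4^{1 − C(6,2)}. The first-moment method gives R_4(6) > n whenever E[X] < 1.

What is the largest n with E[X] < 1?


We need C(n, 6) · 4^{1 − 15} < 1, i.e. C(n, 6) < 4^{15 − 1} = 268435456.
Check values of n near the boundary:
  n = 75: C(75, 6) = 201359550; 201359550 < 268435456? YES
  n = 76: C(76, 6) = 218618940; 218618940 < 268435456? YES
  n = 77: C(77, 6) = 237093780; 237093780 < 268435456? YES
  n = 78: C(78, 6) = 256851595; 256851595 < 268435456? YES
  n = 79: C(79, 6) = 277962685; 277962685 < 268435456? NO
  n = 80: C(80, 6) = 300500200; 300500200 < 268435456? NO
The largest n with C(n, 6) < 268435456 is n = 78 (where E[X] = 256851595/268435456 ≈ 0.95685). Hence R_4(6) > 78, i.e. R_4(6) ≥ 79.

Largest n = 78; hence R_4(6) > 78.


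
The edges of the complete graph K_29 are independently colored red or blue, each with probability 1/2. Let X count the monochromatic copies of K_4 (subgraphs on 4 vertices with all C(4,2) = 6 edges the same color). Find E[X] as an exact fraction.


Let X = Σ_S X_S over the C(29, 4) = 23751 subsets S of size 4, where X_S = 1 if the K_4 on S is monochromatic.
For a fixed S, the K_4 on S has C(4, 2) = 6 edges. P[all 6 edges red] = (1/2)^6, and likewise for blue, so P[monochromatic] = 2·(1/2)^6 = 2^{1 − 6} = 1/32.
Summing: E[X] = C(29, 4) · 2^{1 − 6} = 23751 · 1/32 = 23751/32.
Numerically: E[X] ≈ 742.219.

E[X] = C(29,4)·2^(1−C(4,2)) = 23751/32 ≈ 742.219.


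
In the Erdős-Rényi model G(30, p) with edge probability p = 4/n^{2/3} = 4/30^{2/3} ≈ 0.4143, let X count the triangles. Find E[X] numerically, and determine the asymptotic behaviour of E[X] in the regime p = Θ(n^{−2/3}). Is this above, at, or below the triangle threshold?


Number of potential triangles: C(30, 3) = 4060.
Each occurs with probability p³ ≈ (0.4143)³ ≈ 7.1111111e-02.
By linearity: E[X] = C(30, 3)·p³ ≈ 4060 · 7.1111111e-02 ≈ 288.71111.
Since α = 2/3 < 1, p = c/n^{2/3} ≫ 1/n is above the triangle threshold p ~ 1/n. Asymptotically E[X] ~ (c³/6)·n^{3(1−α)} = (4³/6)·n^{1} → ∞; triangles are abundant w.h.p.

E[X] ≈ 288.71111; in regime p = Θ(1/n^{2/3}) E[X] diverges (above the triangle threshold p ~ 1/n).


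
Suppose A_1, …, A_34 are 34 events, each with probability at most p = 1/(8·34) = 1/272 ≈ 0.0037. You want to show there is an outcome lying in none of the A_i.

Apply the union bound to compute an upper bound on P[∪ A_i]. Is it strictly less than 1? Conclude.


Union bound: P[∪_{i=1}^{34} A_i] ≤ Σ_i P[A_i] ≤ 34·p = 34·(1/272) = 1/8.
Numerically: 1/8 ≈ 0.1250.
Is 1/8 < 1? YES.
Since P[∪ A_i] ≤ 1/8 < 1, the complement has P[∩ A_i^c] ≥ 1 − 1/8 = 7/8 > 0, so some outcome avoids every A_i.

34·p = 1/8 ≈ 0.1250; existence CERTIFIED by the union bound.


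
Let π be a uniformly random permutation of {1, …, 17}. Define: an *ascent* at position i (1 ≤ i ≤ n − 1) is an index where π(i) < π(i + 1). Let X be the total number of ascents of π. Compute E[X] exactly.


Write X = Σ X_I over i = 1, …, 16, with X_I the indicator of one ascent.
There are 16 indicators.
For each fixed i, the pair (π(i), π(i+1)) is a uniformly random ordered pair of distinct values from {1, …, 17}; by symmetry P[π(i) < π(i+1)] = 1/2.
By linearity: E[X] = 16 · (1/2) = (17 − 1) · (1/2) = 8 ≈ 8.00000.

E[X] = 8 = 8.00000.


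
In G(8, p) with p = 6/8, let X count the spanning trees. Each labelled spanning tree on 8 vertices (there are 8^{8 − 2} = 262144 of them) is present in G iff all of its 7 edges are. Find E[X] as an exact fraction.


K_8 has 8^{8 − 2} = 262144 labelled spanning trees.
For each such spanning tree H, let X_H = 1 if all 7 edges of H are present in G. Then P[X_H = 1] = p^{7} = (3/4)^{7} = 2187/16384.
By linearity of expectation: E[X] = Σ_H E[X_H] = 262144 · p^{7} = 262144 · 2187/16384 = 34992.
Numerically: E[X] ≈ 34992.

E[X] = 262144 · (3/4)^{7} = 34992 ≈ 34992.


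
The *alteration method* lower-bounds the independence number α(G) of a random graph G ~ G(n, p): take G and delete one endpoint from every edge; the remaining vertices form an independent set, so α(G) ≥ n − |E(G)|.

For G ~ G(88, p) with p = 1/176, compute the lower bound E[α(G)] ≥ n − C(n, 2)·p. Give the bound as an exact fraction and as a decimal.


E[|E(G)|] = C(88, 2)·p = 3828 · (1/176) = 87/4.
E[α(G)] ≥ n − E[|E(G)|] = 88 − 87/4 = 265/4.
Numerically: ≈ 66.250000.
(This is only a lower bound; the true E[α(G)] may be larger.)

E[α(G)] ≥ 265/4 ≈ 66.250000.


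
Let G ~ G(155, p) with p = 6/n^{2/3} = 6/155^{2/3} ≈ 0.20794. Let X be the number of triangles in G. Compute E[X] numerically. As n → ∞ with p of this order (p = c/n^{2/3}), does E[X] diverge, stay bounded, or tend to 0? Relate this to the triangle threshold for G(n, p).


Number of potential triangles: C(155, 3) = 608685.
Each occurs with probability p³ ≈ (0.20794)³ ≈ 8.9906348e-03.
By linearity: E[X] = C(155, 3)·p³ ≈ 608685 · 8.9906348e-03 ≈ 5472.46452.
Since α = 2/3 < 1, p = c/n^{2/3} ≫ 1/n is above the triangle threshold p ~ 1/n. Asymptotically E[X] ~ (c³/6)·n^{3(1−α)} = (6³/6)·n^{1} → ∞; triangles are abundant w.h.p.

E[X] ≈ 5472.46452; in regime p = Θ(1/n^{2/3}) E[X] diverges (above the triangle threshold p ~ 1/n).


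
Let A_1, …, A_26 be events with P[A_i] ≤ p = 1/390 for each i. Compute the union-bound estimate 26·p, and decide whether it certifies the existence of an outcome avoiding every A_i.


Union bound: P[∪_{i=1}^{26} A_i] ≤ Σ_i P[A_i] ≤ 26·p = 26·(1/390) = 1/15.
Numerically: 1/15 ≈ 0.0666667.
Is 1/15 < 1? YES.
Since P[∪ A_i] ≤ 1/15 < 1, the complement has P[∩ A_i^c] ≥ 1 − 1/15 = 14/15 > 0, so some outcome avoids every A_i.

26·p = 1/15 ≈ 0.0666667; existence CERTIFIED by the union bound.


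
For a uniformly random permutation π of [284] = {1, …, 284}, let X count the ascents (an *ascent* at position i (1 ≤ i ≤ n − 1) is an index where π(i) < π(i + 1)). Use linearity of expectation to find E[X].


Write X = Σ X_I over i = 1, …, 283, with X_I the indicator of one ascent.
There are 283 indicators.
For each fixed i, the pair (π(i), π(i+1)) is a uniformly random ordered pair of distinct values from {1, …, 284}; by symmetry P[π(i) < π(i+1)] = 1/2.
By linearity: E[X] = 283 · (1/2) = (284 − 1) · (1/2) = 283/2 ≈ 141.500.

E[X] = 283/2 = 141.500.


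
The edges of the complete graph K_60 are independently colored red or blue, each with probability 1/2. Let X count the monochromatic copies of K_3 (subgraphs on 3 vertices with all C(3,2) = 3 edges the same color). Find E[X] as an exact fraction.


Let X = Σ_S X_S over the C(60, 3) = 34220 subsets S of size 3, where X_S = 1 if the K_3 on S is monochromatic.
For a fixed S, the K_3 on S has C(3, 2) = 3 edges. P[all 3 edges red] = (1/2)^3, and likewise for blue, so P[monochromatic] = 2·(1/2)^3 = 2^{1 − 3} = 1/4.
Summing: E[X] = C(60, 3) · 2^{1 − 3} = 34220 · 1/4 = 8555.
Numerically: E[X] ≈ 8555.000.

E[X] = C(60,3)·2^(1−C(3,2)) = 8555 ≈ 8555.000.


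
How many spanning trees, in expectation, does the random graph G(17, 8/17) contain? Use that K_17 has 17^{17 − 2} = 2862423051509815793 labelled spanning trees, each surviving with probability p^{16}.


K_17 has 17^{17 − 2} = 2862423051509815793 labelled spanning trees.
For each such spanning tree H, let X_H = 1 if all 16 edges of H are present in G. Then P[X_H = 1] = p^{16} = (8/17)^{16} = 281474976710656/48661191875666868481.
By linearity: E[X] = Σ_H E[X_H] = 2862423051509815793 · p^{16} = 2862423051509815793 · 281474976710656/48661191875666868481 = 281474976710656/17.
Numerically: E[X] ≈ 1.65574e+13.

E[X] = 2862423051509815793 · (8/17)^{16} = 281474976710656/17 ≈ 1.65574e+13.


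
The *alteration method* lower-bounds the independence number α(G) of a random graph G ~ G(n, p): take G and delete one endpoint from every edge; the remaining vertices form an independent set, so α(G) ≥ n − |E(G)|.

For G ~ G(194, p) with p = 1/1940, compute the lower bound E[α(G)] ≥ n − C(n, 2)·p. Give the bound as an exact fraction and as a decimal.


E[|E(G)|] = C(194, 2)·p = 18721 · (1/1940) = 193/20.
E[α(G)] ≥ n − E[|E(G)|] = 194 − 193/20 = 3687/20.
Numerically: ≈ 184.3500.
(This is only a lower bound; the true E[α(G)] may be larger.)

E[α(G)] ≥ 3687/20 ≈ 184.3500.


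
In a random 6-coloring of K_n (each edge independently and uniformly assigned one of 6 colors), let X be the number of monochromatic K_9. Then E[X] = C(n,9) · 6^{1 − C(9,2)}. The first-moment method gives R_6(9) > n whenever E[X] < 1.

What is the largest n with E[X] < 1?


We need C(n, 9) · 6^{1 − 36} < 1, i.e. C(n, 9) < 6^{36 − 1} = 1719070799748422591028658176.
Check values of n near the boundary:
  n = 4405: C(4405, 9) = 1706862792900636302463627150; 1706862792900636302463627150 < 1719070799748422591028658176? YES
  n = 4406: C(4406, 9) = 1710356485221788389505285700; 1710356485221788389505285700 < 1719070799748422591028658176? YES
  n = 4407: C(4407, 9) = 1713856532599459170657070050; 1713856532599459170657070050 < 1719070799748422591028658176? YES
  n = 4408: C(4408, 9) = 1717362945146264156457459600; 1717362945146264156457459600 < 1719070799748422591028658176? YES
  n = 4409: C(4409, 9) = 1720875732988608787686577131; 1720875732988608787686577131 < 1719070799748422591028658176? NO
  n = 4410: C(4410, 9) = 1724394906266704102180823710; 1724394906266704102180823710 < 1719070799748422591028658176? NO
The largest n with C(n, 9) < 1719070799748422591028658176 is n = 4408 (where E[X] = 35778394690547169926197075/35813974994758803979763712 ≈ 0.999007). Hence R_6(9) > 4408, i.e. R_6(9) ≥ 4409.

Largest n = 4408; hence R_6(9) > 4408.


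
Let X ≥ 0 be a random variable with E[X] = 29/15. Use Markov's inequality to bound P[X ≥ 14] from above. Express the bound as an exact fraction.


μ = E[X] = 29/15, a = 14.
Markov: P[X ≥ 14] ≤ μ/a = (29/15)/14 = 29/210.
Numerically: ≈ 0.13810.
(Since a = 14 > μ = 1.93333, the bound 29/210 is < 1 and informative.)

P[X ≥ 14] ≤ 29/210 ≈ 0.13810.


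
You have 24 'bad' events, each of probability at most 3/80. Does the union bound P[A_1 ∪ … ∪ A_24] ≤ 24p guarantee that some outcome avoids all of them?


Union bound: P[∪_{i=1}^{24} A_i] ≤ Σ_i P[A_i] ≤ 24·p = 24·(3/80) = 9/10.
Numerically: 9/10 ≈ 0.9000.
Is 9/10 < 1? YES.
Since P[∪ A_i] ≤ 9/10 < 1, the complement has P[∩ A_i^c] ≥ 1 − 9/10 = 1/10 > 0, so some outcome avoids every A_i.

24·p = 9/10 ≈ 0.9000; existence CERTIFIED by the union bound.


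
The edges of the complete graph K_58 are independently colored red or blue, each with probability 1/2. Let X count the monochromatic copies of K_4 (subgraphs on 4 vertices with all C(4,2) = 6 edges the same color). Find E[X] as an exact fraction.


Let X = Σ_S X_S over the C(58, 4) = 424270 subsets S of size 4, where X_S = 1 if the K_4 on S is monochromatic.
For a fixed S, the K_4 on S has C(4, 2) = 6 edges. P[all 6 edges red] = (1/2)^6, and likewise for blue, so P[monochromatic] = 2·(1/2)^6 = 2^{1 − 6} = 1/32.
By linearity: E[X] = C(58, 4) · 2^{1 − 6} = 424270 · 1/32 = 212135/16.
Numerically: E[X] ≈ 13258.438.

E[X] = C(58,4)·2^(1−C(4,2)) = 212135/16 ≈ 13258.438.


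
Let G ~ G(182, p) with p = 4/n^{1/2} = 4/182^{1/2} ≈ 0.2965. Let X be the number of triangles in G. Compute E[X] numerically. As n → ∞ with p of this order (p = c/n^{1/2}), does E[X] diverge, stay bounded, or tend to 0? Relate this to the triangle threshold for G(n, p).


Number of potential triangles: C(182, 3) = 988260.
Each occurs with probability p³ ≈ (0.2965)³ ≈ 2.6065910e-02.
By linearity: E[X] = C(182, 3)·p³ ≈ 988260 · 2.6065910e-02 ≈ 25759.89625.
Since α = 1/2 < 1, p = c/n^{1/2} ≫ 1/n is above the triangle threshold p ~ 1/n. Asymptotically E[X] ~ (c³/6)·n^{3(1−α)} = (4³/6)·n^{1.5} → ∞; triangles are abundant w.h.p.

E[X] ≈ 25759.89625; in regime p = Θ(1/n^{1/2}) E[X] diverges (above the triangle threshold p ~ 1/n).


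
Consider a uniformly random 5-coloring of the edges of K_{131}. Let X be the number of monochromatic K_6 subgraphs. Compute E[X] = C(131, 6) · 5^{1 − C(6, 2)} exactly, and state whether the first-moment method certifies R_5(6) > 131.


E[X] = C(131, 6) · 5^{1 − 15} = 6249655776 · 5^{−14} = 6249655776/6103515625.
As a reduced fraction: E[X] = 6249655776/6103515625 ≈ 1.024.
Is E[X] < 1? NO.
Since E[X] ≥ 1, the first-moment bound is inconclusive at n = 131; it does NOT by itself certify R_5(6) > 131.

E[X] = 6249655776/6103515625 ≈ 1.024; E[X] ≥ 1; first-moment method inconclusive here.


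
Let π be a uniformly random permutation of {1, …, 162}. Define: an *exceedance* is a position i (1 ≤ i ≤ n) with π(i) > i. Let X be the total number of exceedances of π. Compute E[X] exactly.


Write X = Σ_{i=1}^{162} X_i, where X_i = 1_{π(i) > i}.
For each fixed i, π(i) is uniform over {1, …, 162} (marginal of a uniform permutation), so P[π(i) > i] = (n − i)/n. Summing: Σ_{i=1}^{162} (n − i)/n = (0 + 1 + … + 161)/162 = 162(162 − 1)/(2·162) = (162 − 1)/2.
Hence E[X] = Σ_{i=1}^{162} (162 − i)/162 = 161/2 ≈ 80.50000.

E[X] = 161/2 = 80.50000.


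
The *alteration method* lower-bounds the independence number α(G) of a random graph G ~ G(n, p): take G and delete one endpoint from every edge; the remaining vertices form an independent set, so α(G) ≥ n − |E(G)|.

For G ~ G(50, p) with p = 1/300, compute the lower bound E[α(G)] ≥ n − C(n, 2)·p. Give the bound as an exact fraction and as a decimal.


E[|E(G)|] = C(50, 2)·p = 1225 · (1/300) = 49/12.
E[α(G)] ≥ n − E[|E(G)|] = 50 − 49/12 = 551/12.
Numerically: ≈ 45.9167.
(This is only a lower bound; the true E[α(G)] may be larger.)

E[α(G)] ≥ 551/12 ≈ 45.9167.


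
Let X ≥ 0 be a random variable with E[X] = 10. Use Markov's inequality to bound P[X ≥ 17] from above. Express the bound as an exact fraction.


μ = E[X] = 10, a = 17.
Markov: P[X ≥ 17] ≤ μ/a = (10)/17 = 10/17.
Numerically: ≈ 0.588.
(Since a = 17 > μ = 10.000, the bound 10/17 is < 1 and informative.)

P[X ≥ 17] ≤ 10/17 ≈ 0.588.


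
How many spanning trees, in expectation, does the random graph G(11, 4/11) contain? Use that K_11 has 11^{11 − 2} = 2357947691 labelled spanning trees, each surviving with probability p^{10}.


K_11 has 11^{11 − 2} = 2357947691 labelled spanning trees.
For each such spanning tree H, let X_H = 1 if all 10 edges of H are present in G. Then P[X_H = 1] = p^{10} = (4/11)^{10} = 1048576/25937424601.
Summing the indicators: E[X] = Σ_H E[X_H] = 2357947691 · p^{10} = 2357947691 · 1048576/25937424601 = 1048576/11.
Numerically: E[X] ≈ 9.533e+04.

E[X] = 2357947691 · (4/11)^{10} = 1048576/11 ≈ 9.533e+04.


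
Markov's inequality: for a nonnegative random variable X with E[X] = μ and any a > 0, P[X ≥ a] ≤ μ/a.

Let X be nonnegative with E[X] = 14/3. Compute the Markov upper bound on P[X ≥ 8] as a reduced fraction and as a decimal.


μ = E[X] = 14/3, a = 8.
Markov: P[X ≥ 8] ≤ μ/a = (14/3)/8 = 7/12.
Numerically: ≈ 0.58333.
(Since a = 8 > μ = 4.66667, the bound 7/12 is < 1 and informative.)

P[X ≥ 8] ≤ 7/12 ≈ 0.58333.


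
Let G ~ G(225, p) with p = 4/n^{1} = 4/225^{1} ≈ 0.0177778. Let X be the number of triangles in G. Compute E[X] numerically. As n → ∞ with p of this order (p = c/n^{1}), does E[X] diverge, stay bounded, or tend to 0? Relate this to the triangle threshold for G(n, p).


Number of potential triangles: C(225, 3) = 1873200.
Each occurs with probability p³ ≈ (0.0177778)³ ≈ 5.61865569e-06.
By linearity: E[X] = C(225, 3)·p³ ≈ 1873200 · 5.61865569e-06 ≈ 10.524866.
Here α = 1, so p = 4/n is exactly at the triangle threshold p ~ 1/n. Asymptotically E[X] → c³/6 = 4³/6 = 32/3 ≈ 10.666667, a bounded constant. In this regime the triangle count is asymptotically Poisson(c³/6).

E[X] ≈ 10.524866; in regime p = Θ(1/n^{1}) E[X] stays bounded (at the triangle threshold p ~ 1/n).


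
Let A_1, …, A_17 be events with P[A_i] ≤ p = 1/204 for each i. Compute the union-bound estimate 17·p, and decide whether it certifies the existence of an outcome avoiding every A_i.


Union bound: P[∪_{i=1}^{17} A_i] ≤ Σ_i P[A_i] ≤ 17·p = 17·(1/204) = 1/12.
Numerically: 1/12 ≈ 0.083333.
Is 1/12 < 1? YES.
Since P[∪ A_i] ≤ 1/12 < 1, the complement has P[∩ A_i^c] ≥ 1 − 1/12 = 11/12 > 0, so some outcome avoids every A_i.

17·p = 1/12 ≈ 0.083333; existence CERTIFIED by the union bound.


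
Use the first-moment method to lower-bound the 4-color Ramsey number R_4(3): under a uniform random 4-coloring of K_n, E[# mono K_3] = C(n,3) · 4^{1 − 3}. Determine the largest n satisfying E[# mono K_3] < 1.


We need C(n, 3) · 4^{1 − 3} < 1, i.e. C(n, 3) < 4^{3 − 1} = 16.
Check values of n near the boundary:
  n = 4: C(4, 3) = 4; 4 < 16? YES
  n = 5: C(5, 3) = 10; 10 < 16? YES
  n = 6: C(6, 3) = 20; 20 < 16? NO
  n = 7: C(7, 3) = 35; 35 < 16? NO
  n = 8: C(8, 3) = 56; 56 < 16? NO
The largest n with C(n, 3) < 16 is n = 5 (where E[X] = 5/8 ≈ 0.6250). Hence R_4(3) > 5, i.e. R_4(3) ≥ 6.

Largest n = 5; hence R_4(3) > 5.


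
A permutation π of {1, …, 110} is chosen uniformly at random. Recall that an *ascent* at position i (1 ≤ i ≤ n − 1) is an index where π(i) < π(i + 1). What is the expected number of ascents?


Write X = Σ X_I over i = 1, …, 109, with X_I the indicator of one ascent.
There are 109 indicators.
For each fixed i, the pair (π(i), π(i+1)) is a uniformly random ordered pair of distinct values from {1, …, 110}; by symmetry P[π(i) < π(i+1)] = 1/2.
By linearity: E[X] = 109 · (1/2) = (110 − 1) · (1/2) = 109/2 ≈ 54.500.

E[X] = 109/2 = 54.500.


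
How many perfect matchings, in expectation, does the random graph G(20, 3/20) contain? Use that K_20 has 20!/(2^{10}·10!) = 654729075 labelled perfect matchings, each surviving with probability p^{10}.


K_20 has 20!/(2^{10}·10!) = 654729075 labelled perfect matchings.
For each such perfect matching H, let X_H = 1 if all 10 edges of H are present in G. Then P[X_H = 1] = p^{10} = (3/20)^{10} = 59049/10240000000000.
Summing the indicators: E[X] = Σ_H E[X_H] = 654729075 · p^{10} = 654729075 · 59049/10240000000000 = 1546443885987/409600000000.
Numerically: E[X] ≈ 3.775.

E[X] = 654729075 · (3/20)^{10} = 1546443885987/409600000000 ≈ 3.775.


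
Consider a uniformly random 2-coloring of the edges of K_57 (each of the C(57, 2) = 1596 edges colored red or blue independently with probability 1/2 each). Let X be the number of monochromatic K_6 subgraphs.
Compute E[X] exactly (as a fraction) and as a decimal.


Let X = Σ_S X_S over the C(57, 6) = 36288252 subsets S of size 6, where X_S = 1 if the K_6 on S is monochromatic.
For a fixed S, the K_6 on S has C(6, 2) = 15 edges. P[all 15 edges red] = (1/2)^15, and likewise for blue, so P[monochromatic] = 2·(1/2)^15 = 2^{1 − 15} = 1/16384.
By linearity: E[X] = C(57, 6) · 2^{1 − 15} = 36288252 · 1/16384 = 9072063/4096.
Numerically: E[X] ≈ 2214.85913.

E[X] = C(57,6)·2^(1−C(6,2)) = 9072063/4096 ≈ 2214.85913.


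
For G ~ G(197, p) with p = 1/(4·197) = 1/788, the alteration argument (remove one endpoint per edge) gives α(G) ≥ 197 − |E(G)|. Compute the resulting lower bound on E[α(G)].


E[|E(G)|] = C(197, 2)·p = 19306 · (1/788) = 49/2.
E[α(G)] ≥ n − E[|E(G)|] = 197 − 49/2 = 345/2.
Numerically: ≈ 172.5000.
(This is only a lower bound; the true E[α(G)] may be larger.)

E[α(G)] ≥ 345/2 ≈ 172.5000.


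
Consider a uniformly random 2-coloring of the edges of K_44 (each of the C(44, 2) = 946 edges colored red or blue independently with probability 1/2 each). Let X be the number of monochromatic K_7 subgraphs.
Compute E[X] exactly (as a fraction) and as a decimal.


Let X = Σ_S X_S over the C(44, 7) = 38320568 subsets S of size 7, where X_S = 1 if the K_7 on S is monochromatic.
For a fixed S, the K_7 on S has C(7, 2) = 21 edges. P[all 21 edges red] = (1/2)^21, and likewise for blue, so P[monochromatic] = 2·(1/2)^21 = 2^{1 − 21} = 1/1048576.
By linearity: E[X] = C(44, 7) · 2^{1 − 21} = 38320568 · 1/1048576 = 4790071/131072.
Numerically: E[X] ≈ 36.5453.

E[X] = C(44,7)·2^(1−C(7,2)) = 4790071/131072 ≈ 36.5453.


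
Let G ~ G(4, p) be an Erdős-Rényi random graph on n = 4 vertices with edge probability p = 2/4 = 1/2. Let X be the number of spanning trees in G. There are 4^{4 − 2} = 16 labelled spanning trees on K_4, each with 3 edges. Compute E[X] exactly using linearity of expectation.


K_4 has 4^{4 − 2} = 16 labelled spanning trees.
For each such spanning tree H, let X_H = 1 if all 3 edges of H are present in G. Then P[X_H = 1] = p^{3} = (1/2)^{3} = 1/8.
By linearity of expectation: E[X] = Σ_H E[X_H] = 16 · p^{3} = 16 · 1/8 = 2.
Numerically: E[X] ≈ 2.

E[X] = 16 · (1/2)^{3} = 2 ≈ 2.


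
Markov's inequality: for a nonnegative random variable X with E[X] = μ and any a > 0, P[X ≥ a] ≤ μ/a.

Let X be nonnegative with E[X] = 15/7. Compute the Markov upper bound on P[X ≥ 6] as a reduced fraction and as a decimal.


μ = E[X] = 15/7, a = 6.
Markov: P[X ≥ 6] ≤ μ/a = (15/7)/6 = 5/14.
Numerically: ≈ 0.3571.
(Since a = 6 > μ = 2.1429, the bound 5/14 is < 1 and informative.)

P[X ≥ 6] ≤ 5/14 ≈ 0.3571.


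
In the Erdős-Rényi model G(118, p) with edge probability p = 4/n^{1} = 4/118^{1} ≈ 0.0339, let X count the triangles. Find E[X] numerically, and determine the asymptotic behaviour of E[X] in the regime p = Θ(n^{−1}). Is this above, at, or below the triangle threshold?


Number of potential triangles: C(118, 3) = 266916.
Each occurs with probability p³ ≈ (0.0339)³ ≈ 3.89524e-05.
By linearity: E[X] = C(118, 3)·p³ ≈ 266916 · 3.89524e-05 ≈ 10.397.
Here α = 1, so p = 4/n is exactly at the triangle threshold p ~ 1/n. Asymptotically E[X] → c³/6 = 4³/6 = 32/3 ≈ 10.667, a bounded constant. In this regime the triangle count is asymptotically Poisson(c³/6).

E[X] ≈ 10.397; in regime p = Θ(1/n^{1}) E[X] stays bounded (at the triangle threshold p ~ 1/n).


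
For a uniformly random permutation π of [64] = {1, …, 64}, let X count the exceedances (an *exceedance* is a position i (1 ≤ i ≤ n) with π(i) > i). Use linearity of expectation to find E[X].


Write X = Σ_{i=1}^{64} X_i, where X_i = 1_{π(i) > i}.
For each fixed i, π(i) is uniform over {1, …, 64} (marginal of a uniform permutation), so P[π(i) > i] = (n − i)/n. Summing: Σ_{i=1}^{64} (n − i)/n = (0 + 1 + … + 63)/64 = 64(64 − 1)/(2·64) = (64 − 1)/2.
Hence E[X] = Σ_{i=1}^{64} (64 − i)/64 = 63/2 ≈ 31.500000.

E[X] = 63/2 = 31.500000.


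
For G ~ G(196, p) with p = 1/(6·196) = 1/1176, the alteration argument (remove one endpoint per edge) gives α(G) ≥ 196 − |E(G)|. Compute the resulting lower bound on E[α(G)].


E[|E(G)|] = C(196, 2)·p = 19110 · (1/1176) = 65/4.
E[α(G)] ≥ n − E[|E(G)|] = 196 − 65/4 = 719/4.
Numerically: ≈ 179.750000.
(This is only a lower bound; the true E[α(G)] may be larger.)

E[α(G)] ≥ 719/4 ≈ 179.750000.


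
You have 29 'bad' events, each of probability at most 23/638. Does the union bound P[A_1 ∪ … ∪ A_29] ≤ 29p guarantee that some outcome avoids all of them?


Union bound: P[∪_{i=1}^{29} A_i] ≤ Σ_i P[A_i] ≤ 29·p = 29·(23/638) = 23/22.
Numerically: 23/22 ≈ 1.0455.
Is 23/22 < 1? NO.
Since the bound 23/22 is ≥ 1, the union bound is uninformative here; it does NOT by itself certify existence.

29·p = 23/22 ≈ 1.0455; existence NOT certified by the union bound.


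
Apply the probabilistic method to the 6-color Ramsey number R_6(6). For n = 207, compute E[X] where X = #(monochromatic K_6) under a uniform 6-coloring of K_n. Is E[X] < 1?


E[X] = C(207, 6) · 6^{1 − 15} = 101563230237 · 6^{−14} = 101563230237/78364164096.
As a reduced fraction: E[X] = 33854410079/26121388032 ≈ 1.2960418.
Is E[X] < 1? NO.
Since E[X] ≥ 1, the first-moment bound is inconclusive at n = 207; it does NOT by itself certify R_6(6) > 207.

E[X] = 33854410079/26121388032 ≈ 1.2960418; E[X] ≥ 1; first-moment method inconclusive here.


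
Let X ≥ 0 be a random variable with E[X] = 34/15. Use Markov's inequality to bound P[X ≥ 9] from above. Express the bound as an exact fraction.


μ = E[X] = 34/15, a = 9.
Markov: P[X ≥ 9] ≤ μ/a = (34/15)/9 = 34/135.
Numerically: ≈ 0.25185.
(Since a = 9 > μ = 2.26667, the bound 34/135 is < 1 and informative.)

P[X ≥ 9] ≤ 34/135 ≈ 0.25185.


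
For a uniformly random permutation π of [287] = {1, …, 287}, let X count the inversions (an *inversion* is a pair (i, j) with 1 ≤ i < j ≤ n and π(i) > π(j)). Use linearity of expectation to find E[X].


Write X = Σ X_I over the C(287, 2) = 41041 pairs i < j, with X_I the indicator of one inversion.
There are 41041 indicators.
For each fixed pair i < j, the values π(i) and π(j) are two distinct elements of {1, …, 287} in uniformly random order; by symmetry P[π(i) > π(j)] = 1/2.
By linearity: E[X] = 41041 · (1/2) = C(287, 2) · (1/2) = 41041/2 = 41041/2 ≈ 20520.50000.

E[X] = 41041/2 = 20520.50000.


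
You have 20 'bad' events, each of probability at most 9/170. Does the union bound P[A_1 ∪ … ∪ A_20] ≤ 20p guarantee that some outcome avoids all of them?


Union bound: P[∪_{i=1}^{20} A_i] ≤ Σ_i P[A_i] ≤ 20·p = 20·(9/170) = 18/17.
Numerically: 18/17 ≈ 1.0588.
Is 18/17 < 1? NO.
Since the bound 18/17 is ≥ 1, the union bound is uninformative here; it does NOT by itself certify existence.

20·p = 18/17 ≈ 1.0588; existence NOT certified by the union bound.


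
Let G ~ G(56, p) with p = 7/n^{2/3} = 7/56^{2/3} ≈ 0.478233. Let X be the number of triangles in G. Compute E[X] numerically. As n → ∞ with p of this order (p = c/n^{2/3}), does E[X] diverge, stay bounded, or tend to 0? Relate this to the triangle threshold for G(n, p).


Number of potential triangles: C(56, 3) = 27720.
Each occurs with probability p³ ≈ (0.478233)³ ≈ 1.09375000e-01.
By linearity: E[X] = C(56, 3)·p³ ≈ 27720 · 1.09375000e-01 ≈ 3031.875000.
Since α = 2/3 < 1, p = c/n^{2/3} ≫ 1/n is above the triangle threshold p ~ 1/n. Asymptotically E[X] ~ (c³/6)·n^{3(1−α)} = (7³/6)·n^{1} → ∞; triangles are abundant w.h.p.

E[X] ≈ 3031.875000; in regime p = Θ(1/n^{2/3}) E[X] diverges (above the triangle threshold p ~ 1/n).
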